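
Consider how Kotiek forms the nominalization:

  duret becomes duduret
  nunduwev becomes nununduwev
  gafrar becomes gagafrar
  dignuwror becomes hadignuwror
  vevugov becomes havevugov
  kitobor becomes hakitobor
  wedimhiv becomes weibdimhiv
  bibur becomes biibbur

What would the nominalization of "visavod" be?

havisavod

"visavod" has last vowel 'o'. The stems whose last vowel is 'o' (dignuwror → hadignuwror, vevugov → havevugov, kitobor → hakitobor) add the prefix ha-.
So visavod → havisavod.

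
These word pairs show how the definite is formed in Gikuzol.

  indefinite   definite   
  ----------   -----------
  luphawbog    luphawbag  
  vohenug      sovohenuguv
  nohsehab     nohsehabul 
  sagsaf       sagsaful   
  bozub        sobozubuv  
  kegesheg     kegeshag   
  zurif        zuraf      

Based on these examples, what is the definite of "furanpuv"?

sofuranpuvuv

bozub and nohsehab both end in -b yet inflect differently (sobozubuv, nohsehabul), so the final letter is not what conditions the rule; the last vowel is.
"furanpuv" has last vowel 'u'. The stems whose last vowel is 'u' (bozub → sobozubuv, vohenug → sovohenuguv) add so- … -uv around the stem.
So furanpuv → sofuranpuvuv.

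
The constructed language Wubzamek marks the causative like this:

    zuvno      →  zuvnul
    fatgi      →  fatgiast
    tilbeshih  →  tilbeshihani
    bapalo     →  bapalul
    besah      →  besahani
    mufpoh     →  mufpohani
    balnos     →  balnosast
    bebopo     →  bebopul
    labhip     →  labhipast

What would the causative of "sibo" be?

bapalo and mufpoh both have last vowel 'o' yet inflect differently (bapalul, mufpohani), so the last vowel is not what conditions the rule; the final letter is.
"sibo" ends in -o. The stems ending in -o (bapalo → bapalul, zuvno → zuvnul, bebopo → bebopul) drop the final letter and add -ul.
The other patterns: stems ending in -h add -ani; stems ending in -i, -p or -s add -ast.
So sibo → sibul.

sibul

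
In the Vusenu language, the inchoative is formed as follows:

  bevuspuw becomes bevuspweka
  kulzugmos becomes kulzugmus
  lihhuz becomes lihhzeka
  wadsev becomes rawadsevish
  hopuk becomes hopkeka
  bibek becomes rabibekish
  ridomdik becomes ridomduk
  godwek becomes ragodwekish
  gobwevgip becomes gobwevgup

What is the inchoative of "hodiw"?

"hodiw" has last vowel 'i'. The stems whose last vowel is 'i' (ridomdik → ridomduk, gobwevgip → gobwevgup) change the last vowel to 'u'.
So hodiw → hoduw.

hoduw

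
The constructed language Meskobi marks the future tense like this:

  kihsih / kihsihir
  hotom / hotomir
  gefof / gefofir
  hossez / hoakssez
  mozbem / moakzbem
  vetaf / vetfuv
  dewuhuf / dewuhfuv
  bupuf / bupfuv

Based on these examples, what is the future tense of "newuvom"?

newuvomir

hotom and mozbem both end in -m yet inflect differently (hotomir, moakzbem), so the final letter is not what conditions the rule; the last vowel is.
"newuvom" has last vowel 'o'. The stems whose last vowel is 'o' (hotom → hotomir, gefof → gefofir) add -ir.
The other patterns: stems whose last vowel is 'e' insert -ak- after the first vowel; stems whose last vowel is 'a' or 'u' delete the last vowel and add -uv.
So newuvom → newuvomir.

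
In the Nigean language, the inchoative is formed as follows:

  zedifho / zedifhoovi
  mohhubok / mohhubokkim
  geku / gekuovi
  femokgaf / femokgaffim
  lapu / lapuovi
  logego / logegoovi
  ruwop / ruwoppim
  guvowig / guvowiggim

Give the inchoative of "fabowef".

faboweffim

zedifho and ruwop both have last vowel 'o' yet inflect differently (zedifhoovi, ruwoppim), so the last vowel is not what conditions the rule; whether the stem ends in a vowel or a consonant is.
"fabowef" ends in a consonant. The stems ending in a consonant (guvowig → guvowiggim, ruwop → ruwoppim, femokgaf → femokgaffim) double the final consonant and add -im.
So fabowef → faboweffim.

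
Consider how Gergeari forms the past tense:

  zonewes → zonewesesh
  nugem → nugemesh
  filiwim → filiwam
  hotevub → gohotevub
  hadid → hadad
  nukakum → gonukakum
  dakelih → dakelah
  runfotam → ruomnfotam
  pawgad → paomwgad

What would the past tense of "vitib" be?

vitab

nugem and runfotam both end in -m yet inflect differently (nugemesh, ruomnfotam), so the final letter is not what conditions the rule; the last vowel is.
"vitib" has last vowel 'i'. The stems whose last vowel is 'i' (dakelih → dakelah, hadid → hadad, filiwim → filiwam) change the last vowel to 'a'.
So vitib → vitab.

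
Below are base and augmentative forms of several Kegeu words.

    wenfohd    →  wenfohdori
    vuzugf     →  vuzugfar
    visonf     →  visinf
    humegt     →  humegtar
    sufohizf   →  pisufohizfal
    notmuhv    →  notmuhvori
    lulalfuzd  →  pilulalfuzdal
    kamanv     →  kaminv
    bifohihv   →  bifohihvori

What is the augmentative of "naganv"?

vuzugf and visonf both end in -f yet inflect differently (vuzugfar, visinf), so the final letter is not what conditions the rule; the second-to-last letter is.
"naganv" has second-to-last letter 'n'. The stems whose second-to-last letter is 'n' (kamanv → kaminv, visonf → visinf) change the last vowel to 'i'.
The other patterns: stems whose second-to-last letter is 'g' add -ar; stems whose second-to-last letter is 'h' add -ori; stems whose second-to-last letter is 'z' add pi- … -al around the stem.
So naganv → naginv.

naginv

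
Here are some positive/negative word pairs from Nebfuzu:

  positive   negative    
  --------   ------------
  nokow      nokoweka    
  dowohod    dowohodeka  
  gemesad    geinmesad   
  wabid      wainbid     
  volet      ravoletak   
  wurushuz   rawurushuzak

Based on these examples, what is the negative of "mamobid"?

"mamobid" has last vowel 'i'. The one such stem in the data (wabid → wainbid) inserts -in- after the first vowel (as does gemesad), so the same rule applies.
So mamobid → mainmobid.

mainmobid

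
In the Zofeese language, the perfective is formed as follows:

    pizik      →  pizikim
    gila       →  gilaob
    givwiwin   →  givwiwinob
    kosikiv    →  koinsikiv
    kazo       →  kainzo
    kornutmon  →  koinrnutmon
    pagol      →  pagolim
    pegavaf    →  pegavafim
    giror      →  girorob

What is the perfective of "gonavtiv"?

"gonavtiv" begins with g-. The stems beginning with g- (giror → girorob, givwiwin → givwiwinob, gila → gilaob) add -ob.
So gonavtiv → gonavtivob.

gonavtivob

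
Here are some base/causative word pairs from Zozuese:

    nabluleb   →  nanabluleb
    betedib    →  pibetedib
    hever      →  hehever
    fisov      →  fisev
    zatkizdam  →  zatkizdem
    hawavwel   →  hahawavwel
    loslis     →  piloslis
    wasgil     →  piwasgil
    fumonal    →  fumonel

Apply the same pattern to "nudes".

wasgil and hawavwel both end in -l yet inflect differently (piwasgil, hahawavwel), so the final letter is not what conditions the rule; the last vowel is.
"nudes" has last vowel 'e'. The stems whose last vowel is 'e' (hever → hehever, hawavwel → hahawavwel, nabluleb → nanabluleb) repeat the first consonant+vowel as a prefix.
So nudes → nunudes.

nunudes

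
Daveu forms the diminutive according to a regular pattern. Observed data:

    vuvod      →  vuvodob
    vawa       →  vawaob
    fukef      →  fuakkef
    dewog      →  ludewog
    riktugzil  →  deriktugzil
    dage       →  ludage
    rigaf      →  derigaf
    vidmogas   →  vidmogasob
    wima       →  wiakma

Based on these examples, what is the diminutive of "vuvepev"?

vuvepevob

"vuvepev" begins with v-. The stems beginning with v- (vidmogas → vidmogasob, vuvod → vuvodob, vawa → vawaob) add -ob.
So vuvepev → vuvepevob.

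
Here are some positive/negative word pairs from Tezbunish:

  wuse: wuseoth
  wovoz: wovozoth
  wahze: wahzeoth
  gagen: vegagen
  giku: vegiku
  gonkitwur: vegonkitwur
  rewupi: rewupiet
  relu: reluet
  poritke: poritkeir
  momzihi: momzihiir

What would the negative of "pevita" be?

pevitair

giku and relu both end in -u yet inflect differently (vegiku, reluet), so the final letter is not what conditions the rule; the first letter is.
"pevita" begins with p-. The one such stem in the data (poritke → poritkeir) adds -ir, so the same rule applies.
So pevita → pevitair.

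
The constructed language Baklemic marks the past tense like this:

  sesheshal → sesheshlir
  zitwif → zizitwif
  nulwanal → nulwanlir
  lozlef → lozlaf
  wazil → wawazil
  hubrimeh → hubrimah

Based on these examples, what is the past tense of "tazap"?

zitwif and lozlef both end in -f yet inflect differently (zizitwif, lozlaf), so the final letter is not what conditions the rule; the last vowel is.
"tazap" has last vowel 'a'. The stems whose last vowel is 'a' (sesheshal → sesheshlir, nulwanal → nulwanlir) delete the last vowel and add -ir.
The other patterns: stems whose last vowel is 'i' repeat the first consonant+vowel as a prefix; stems whose last vowel is 'e' change the last vowel to 'a'.
So tazap → tazpir.

tazpir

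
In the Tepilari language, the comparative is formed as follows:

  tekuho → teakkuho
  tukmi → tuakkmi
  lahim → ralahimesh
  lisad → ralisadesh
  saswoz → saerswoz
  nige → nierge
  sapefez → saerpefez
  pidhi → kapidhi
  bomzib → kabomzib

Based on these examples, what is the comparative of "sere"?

tukmi and pidhi both end in -i yet inflect differently (tuakkmi, kapidhi), so the final letter is not what conditions the rule; the first letter is.
"sere" begins with s-. The stems beginning with s- (saswoz → saerswoz, sapefez → saerpefez) insert -er- after the first vowel.
So sere → seerre.

seerre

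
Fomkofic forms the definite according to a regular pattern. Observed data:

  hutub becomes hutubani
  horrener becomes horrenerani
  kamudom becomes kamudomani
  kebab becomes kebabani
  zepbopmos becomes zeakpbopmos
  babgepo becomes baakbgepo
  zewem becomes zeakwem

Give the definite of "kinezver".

kinezverani

zewem and kamudom both end in -m yet inflect differently (zeakwem, kamudomani), so the final letter is not what conditions the rule; the first letter is.
"kinezver" begins with k-. The stems beginning with k- (kebab → kebabani, kamudom → kamudomani) add -ani.
So kinezver → kinezverani.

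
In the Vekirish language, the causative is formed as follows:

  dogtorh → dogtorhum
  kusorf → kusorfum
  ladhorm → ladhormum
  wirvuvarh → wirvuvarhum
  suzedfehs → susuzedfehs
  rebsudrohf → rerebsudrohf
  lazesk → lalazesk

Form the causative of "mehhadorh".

mehhadorhum

"mehhadorh" has second-to-last letter 'r'. The stems whose second-to-last letter is 'r' (dogtorh → dogtorhum, kusorf → kusorfum, ladhorm → ladhormum) add -um.
The other pattern: stems whose second-to-last letter is 'h' or 's' repeat the first consonant+vowel as a prefix.
So mehhadorh → mehhadorhum.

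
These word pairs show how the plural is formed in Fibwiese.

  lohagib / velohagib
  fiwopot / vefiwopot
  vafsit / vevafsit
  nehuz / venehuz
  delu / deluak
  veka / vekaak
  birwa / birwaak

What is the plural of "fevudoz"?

vefevudoz

"fevudoz" ends in a consonant. The stems ending in a consonant (lohagib → velohagib, fiwopot → vefiwopot, vafsit → vevafsit) add the prefix ve-.
So fevudoz → vefevudoz.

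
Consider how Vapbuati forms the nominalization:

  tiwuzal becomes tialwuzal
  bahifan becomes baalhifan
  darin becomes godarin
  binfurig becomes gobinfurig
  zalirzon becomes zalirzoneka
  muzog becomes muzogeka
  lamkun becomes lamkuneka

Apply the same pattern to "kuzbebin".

bahifan and darin both end in -n yet inflect differently (baalhifan, godarin), so the final letter is not what conditions the rule; the last vowel is.
"kuzbebin" has last vowel 'i'. The stems whose last vowel is 'i' (darin → godarin, binfurig → gobinfurig) add the prefix go-.
The other patterns: stems whose last vowel is 'a' insert -al- after the first vowel; stems whose last vowel is 'o' or 'u' add -eka.
So kuzbebin → gokuzbebin.

gokuzbebin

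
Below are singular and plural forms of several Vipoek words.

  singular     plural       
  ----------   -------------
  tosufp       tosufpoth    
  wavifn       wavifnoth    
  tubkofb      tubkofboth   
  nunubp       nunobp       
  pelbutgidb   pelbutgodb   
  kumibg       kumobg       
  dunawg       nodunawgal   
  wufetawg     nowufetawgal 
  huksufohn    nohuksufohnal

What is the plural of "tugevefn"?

tosufp and nunubp both end in -p yet inflect differently (tosufpoth, nunobp), so the final letter is not what conditions the rule; the second-to-last letter is.
"tugevefn" has second-to-last letter 'f'. The stems whose second-to-last letter is 'f' (tosufp → tosufpoth, wavifn → wavifnoth, tubkofb → tubkofboth) add -oth.
The other patterns: stems whose second-to-last letter is 'b' or 'd' change the last vowel to 'o'; stems whose second-to-last letter is 'h' or 'w' add no- … -al around the stem.
So tugevefn → tugevefnoth.

tugevefnoth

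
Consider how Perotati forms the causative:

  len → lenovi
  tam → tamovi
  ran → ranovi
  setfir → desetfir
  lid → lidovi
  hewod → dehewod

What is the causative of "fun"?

"fun" has 1 vowel. The stems with 1 vowel (lid → lidovi, ran → ranovi, tam → tamovi) add -ovi.
So fun → funovi.

funovi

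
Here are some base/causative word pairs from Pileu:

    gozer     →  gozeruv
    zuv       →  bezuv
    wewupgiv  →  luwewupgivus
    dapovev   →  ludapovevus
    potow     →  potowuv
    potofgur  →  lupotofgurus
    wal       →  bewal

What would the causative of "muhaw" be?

"muhaw" has 2 vowels. The stems with 2 vowels (gozer → gozeruv, potow → potowuv) add -uv.
The other patterns: stems with 1 vowel add the prefix be-; stems with 3 vowels add lu- … -us around the stem.
So muhaw → muhawuv.

muhawuv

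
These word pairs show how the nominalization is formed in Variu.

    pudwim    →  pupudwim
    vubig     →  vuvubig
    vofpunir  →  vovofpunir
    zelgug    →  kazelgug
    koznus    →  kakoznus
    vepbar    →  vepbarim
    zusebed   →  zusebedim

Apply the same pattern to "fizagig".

vubig and zelgug both end in -g yet inflect differently (vuvubig, kazelgug), so the final letter is not what conditions the rule; the last vowel is.
"fizagig" has last vowel 'i'. The stems whose last vowel is 'i' (pudwim → pupudwim, vubig → vuvubig, vofpunir → vovofpunir) repeat the first consonant+vowel as a prefix.
So fizagig → fifizagig.

fifizagig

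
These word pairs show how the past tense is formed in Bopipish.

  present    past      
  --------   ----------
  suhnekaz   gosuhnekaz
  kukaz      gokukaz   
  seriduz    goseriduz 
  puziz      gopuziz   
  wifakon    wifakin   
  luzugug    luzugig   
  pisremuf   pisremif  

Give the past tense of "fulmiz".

seriduz and luzugug both have last vowel 'u' yet inflect differently (goseriduz, luzugig), so the last vowel is not what conditions the rule; the final letter is.
"fulmiz" ends in -z. The stems ending in -z (suhnekaz → gosuhnekaz, kukaz → gokukaz, seriduz → goseriduz) add the prefix go-.
The other pattern: stems ending in -f, -g or -n change the last vowel to 'i'.
So fulmiz → gofulmiz.

gofulmiz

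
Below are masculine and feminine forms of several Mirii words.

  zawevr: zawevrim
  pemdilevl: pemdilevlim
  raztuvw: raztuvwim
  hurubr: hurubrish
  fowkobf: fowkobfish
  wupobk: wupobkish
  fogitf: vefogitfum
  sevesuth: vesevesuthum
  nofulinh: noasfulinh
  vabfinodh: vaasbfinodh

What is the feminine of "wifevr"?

zawevr and hurubr both end in -r yet inflect differently (zawevrim, hurubrish), so the final letter is not what conditions the rule; the second-to-last letter is.
"wifevr" has second-to-last letter 'v'. The stems whose second-to-last letter is 'v' (zawevr → zawevrim, pemdilevl → pemdilevlim, raztuvw → raztuvwim) add -im.
The other patterns: stems whose second-to-last letter is 'b' add -ish; stems whose second-to-last letter is 't' add ve- … -um around the stem; stems whose second-to-last letter is 'd' or 'n' insert -as- after the first vowel.
So wifevr → wifevrim.

wifevrim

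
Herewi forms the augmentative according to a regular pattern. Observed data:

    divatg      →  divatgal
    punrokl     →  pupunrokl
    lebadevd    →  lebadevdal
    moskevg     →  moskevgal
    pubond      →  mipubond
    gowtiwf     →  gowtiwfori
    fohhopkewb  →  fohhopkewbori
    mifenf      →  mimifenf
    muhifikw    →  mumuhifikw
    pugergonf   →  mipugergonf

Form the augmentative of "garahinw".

gowtiwf and pugergonf both end in -f yet inflect differently (gowtiwfori, mipugergonf), so the final letter is not what conditions the rule; the second-to-last letter is.
"garahinw" has second-to-last letter 'n'. The stems whose second-to-last letter is 'n' (pugergonf → mipugergonf, mifenf → mimifenf, pubond → mipubond) add the prefix mi-.
So garahinw → migarahinw.

migarahinw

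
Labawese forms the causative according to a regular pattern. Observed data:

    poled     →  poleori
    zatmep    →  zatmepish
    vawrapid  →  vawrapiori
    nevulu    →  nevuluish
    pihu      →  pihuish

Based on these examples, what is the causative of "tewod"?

poled and zatmep both have last vowel 'e' yet inflect differently (poleori, zatmepish), so the last vowel is not what conditions the rule; the final letter is.
"tewod" ends in -d. The stems ending in -d (poled → poleori, vawrapid → vawrapiori) drop the final letter and add -ori.
So tewod → tewoori.

tewoori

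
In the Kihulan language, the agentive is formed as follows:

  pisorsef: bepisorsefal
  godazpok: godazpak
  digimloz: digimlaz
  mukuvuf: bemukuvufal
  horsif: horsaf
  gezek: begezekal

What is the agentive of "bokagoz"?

horsif and pisorsef both end in -f yet inflect differently (horsaf, bepisorsefal), so the final letter is not what conditions the rule; the last vowel is.
"bokagoz" has last vowel 'o'. The stems whose last vowel is 'o' (godazpok → godazpak, digimloz → digimlaz) change the last vowel to 'a'.
The other pattern: stems whose last vowel is 'e' or 'u' add be- … -al around the stem.
So bokagoz → bokagaz.

bokagaz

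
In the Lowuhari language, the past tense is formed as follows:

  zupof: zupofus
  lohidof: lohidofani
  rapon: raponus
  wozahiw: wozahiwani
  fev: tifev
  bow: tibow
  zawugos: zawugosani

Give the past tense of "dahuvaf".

zupof and lohidof both end in -f yet inflect differently (zupofus, lohidofani), so the final letter is not what conditions the rule; the number of vowels is.
"dahuvaf" has 3 vowels. The stems with 3 vowels (zawugos → zawugosani, lohidof → lohidofani, wozahiw → wozahiwani) add -ani.
So dahuvaf → dahuvafani.

dahuvafani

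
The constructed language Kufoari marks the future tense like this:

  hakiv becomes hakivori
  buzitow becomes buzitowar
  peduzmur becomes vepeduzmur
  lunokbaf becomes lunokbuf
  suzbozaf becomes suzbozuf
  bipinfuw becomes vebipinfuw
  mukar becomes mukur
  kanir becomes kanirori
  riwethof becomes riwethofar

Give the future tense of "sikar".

lunokbaf and riwethof both end in -f yet inflect differently (lunokbuf, riwethofar), so the final letter is not what conditions the rule; the last vowel is.
"sikar" has last vowel 'a'. The stems whose last vowel is 'a' (lunokbaf → lunokbuf, suzbozaf → suzbozuf, mukar → mukur) change the last vowel to 'u'.
The other patterns: stems whose last vowel is 'o' add -ar; stems whose last vowel is 'u' add the prefix ve-; stems whose last vowel is 'i' add -ori.
So sikar → sikur.

sikur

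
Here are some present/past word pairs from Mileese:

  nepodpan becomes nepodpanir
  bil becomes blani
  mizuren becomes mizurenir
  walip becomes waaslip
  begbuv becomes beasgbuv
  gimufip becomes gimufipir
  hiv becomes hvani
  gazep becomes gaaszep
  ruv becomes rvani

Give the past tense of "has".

hsani

ruv and begbuv both end in -v yet inflect differently (rvani, beasgbuv), so the final letter is not what conditions the rule; the number of vowels is.
"has" has 1 vowel. The stems with 1 vowel (bil → blani, ruv → rvani, hiv → hvani) delete the last vowel and add -ani.
So has → hsani.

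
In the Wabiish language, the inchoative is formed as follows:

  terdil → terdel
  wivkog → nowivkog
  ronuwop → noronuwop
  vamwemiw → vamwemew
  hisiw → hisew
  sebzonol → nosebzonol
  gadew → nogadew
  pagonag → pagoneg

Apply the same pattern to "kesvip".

wivkog and pagonag both end in -g yet inflect differently (nowivkog, pagoneg), so the final letter is not what conditions the rule; the last vowel is.
"kesvip" has last vowel 'i'. The stems whose last vowel is 'i' (hisiw → hisew, terdil → terdel, vamwemiw → vamwemew) change the last vowel to 'e'.
So kesvip → kesvep.

kesvep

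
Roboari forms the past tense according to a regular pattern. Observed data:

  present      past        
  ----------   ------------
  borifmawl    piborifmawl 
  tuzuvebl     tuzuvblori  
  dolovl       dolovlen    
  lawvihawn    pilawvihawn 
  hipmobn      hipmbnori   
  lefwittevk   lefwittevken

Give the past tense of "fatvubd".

hipmobn and lawvihawn both end in -n yet inflect differently (hipmbnori, pilawvihawn), so the final letter is not what conditions the rule; the second-to-last letter is.
"fatvubd" has second-to-last letter 'b'. The stems whose second-to-last letter is 'b' (tuzuvebl → tuzuvblori, hipmobn → hipmbnori) delete the last vowel and add -ori.
The other patterns: stems whose second-to-last letter is 'w' add the prefix pi-; stems whose second-to-last letter is 'v' add -en.
So fatvubd → fatvbdori.

fatvbdori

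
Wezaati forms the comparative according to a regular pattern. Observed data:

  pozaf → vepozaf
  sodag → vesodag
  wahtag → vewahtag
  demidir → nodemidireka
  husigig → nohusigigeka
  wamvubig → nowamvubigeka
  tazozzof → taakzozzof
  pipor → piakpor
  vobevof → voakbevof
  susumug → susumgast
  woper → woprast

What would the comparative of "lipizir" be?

nolipizireka

sodag and husigig both end in -g yet inflect differently (vesodag, nohusigigeka), so the final letter is not what conditions the rule; the last vowel is.
"lipizir" has last vowel 'i'. The stems whose last vowel is 'i' (demidir → nodemidireka, husigig → nohusigigeka, wamvubig → nowamvubigeka) add no- … -eka around the stem.
The other patterns: stems whose last vowel is 'a' add the prefix ve-; stems whose last vowel is 'o' insert -ak- after the first vowel; stems whose last vowel is 'e' or 'u' delete the last vowel and add -ast.
So lipizir → nolipizireka.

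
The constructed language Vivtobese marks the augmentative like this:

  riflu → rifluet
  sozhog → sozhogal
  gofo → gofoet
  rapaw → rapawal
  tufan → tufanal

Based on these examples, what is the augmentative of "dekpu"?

dekpuet

sozhog and gofo both have last vowel 'o' yet inflect differently (sozhogal, gofoet), so the last vowel is not what conditions the rule; whether the stem ends in a vowel or a consonant is.
"dekpu" ends in a vowel. The stems ending in a vowel (gofo → gofoet, riflu → rifluet) add -et.
The other pattern: stems ending in a consonant add -al.
So dekpu → dekpuet.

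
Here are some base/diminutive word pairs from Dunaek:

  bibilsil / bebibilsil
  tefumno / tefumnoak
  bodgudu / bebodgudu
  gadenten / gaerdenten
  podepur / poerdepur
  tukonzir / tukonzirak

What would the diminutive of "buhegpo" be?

bebuhegpo

tukonzir and podepur both end in -r yet inflect differently (tukonzirak, poerdepur), so the final letter is not what conditions the rule; the first letter is.
"buhegpo" begins with b-. The stems beginning with b- (bodgudu → bebodgudu, bibilsil → bebibilsil) add the prefix be-.
So buhegpo → bebuhegpo.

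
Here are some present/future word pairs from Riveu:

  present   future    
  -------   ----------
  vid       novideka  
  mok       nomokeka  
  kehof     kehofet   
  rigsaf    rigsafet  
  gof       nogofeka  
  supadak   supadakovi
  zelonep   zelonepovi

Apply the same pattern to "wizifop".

wizifopovi

gof and rigsaf both end in -f yet inflect differently (nogofeka, rigsafet), so the final letter is not what conditions the rule; the number of vowels is.
"wizifop" has 3 vowels. The stems with 3 vowels (zelonep → zelonepovi, supadak → supadakovi) add -ovi.
So wizifop → wizifopovi.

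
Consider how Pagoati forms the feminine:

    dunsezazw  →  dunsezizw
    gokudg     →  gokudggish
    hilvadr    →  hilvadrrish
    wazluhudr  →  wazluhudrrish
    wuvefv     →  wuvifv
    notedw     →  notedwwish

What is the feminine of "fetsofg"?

notedw and dunsezazw both end in -w yet inflect differently (notedwwish, dunsezizw), so the final letter is not what conditions the rule; the second-to-last letter is.
"fetsofg" has second-to-last letter 'f'. The one such stem in the data (wuvefv → wuvifv) changes the last vowel to 'i' (as does dunsezazw), so the same rule applies.
The other pattern: stems whose second-to-last letter is 'd' double the final consonant and add -ish.
So fetsofg → fetsifg.

fetsifg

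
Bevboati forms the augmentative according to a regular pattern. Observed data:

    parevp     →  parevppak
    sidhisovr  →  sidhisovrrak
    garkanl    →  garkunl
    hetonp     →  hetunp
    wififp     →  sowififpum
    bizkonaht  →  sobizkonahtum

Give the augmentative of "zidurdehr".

parevp and hetonp both end in -p yet inflect differently (parevppak, hetunp), so the final letter is not what conditions the rule; the second-to-last letter is.
"zidurdehr" has second-to-last letter 'h'. The one such stem in the data (bizkonaht → sobizkonahtum) adds so- … -um around the stem, so the same rule applies.
The other patterns: stems whose second-to-last letter is 'v' double the final consonant and add -ak; stems whose second-to-last letter is 'n' change the last vowel to 'u'.
So zidurdehr → sozidurdehrum.

sozidurdehrum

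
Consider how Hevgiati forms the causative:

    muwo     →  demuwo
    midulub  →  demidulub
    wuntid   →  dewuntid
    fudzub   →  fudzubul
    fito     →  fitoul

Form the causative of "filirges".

filirgesul

"filirges" begins with f-. The stems beginning with f- (fudzub → fudzubul, fito → fitoul) add -ul.
The other pattern: stems beginning with m- or w- add the prefix de-.
So filirges → filirgesul.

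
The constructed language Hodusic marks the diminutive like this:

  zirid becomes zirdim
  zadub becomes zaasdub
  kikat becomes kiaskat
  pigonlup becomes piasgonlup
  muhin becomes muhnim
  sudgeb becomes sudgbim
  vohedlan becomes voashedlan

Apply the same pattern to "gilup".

giaslup

"gilup" has last vowel 'u'. The stems whose last vowel is 'u' (pigonlup → piasgonlup, zadub → zaasdub) insert -as- after the first vowel.
The other pattern: stems whose last vowel is 'e' or 'i' delete the last vowel and add -im.
So gilup → giaslup.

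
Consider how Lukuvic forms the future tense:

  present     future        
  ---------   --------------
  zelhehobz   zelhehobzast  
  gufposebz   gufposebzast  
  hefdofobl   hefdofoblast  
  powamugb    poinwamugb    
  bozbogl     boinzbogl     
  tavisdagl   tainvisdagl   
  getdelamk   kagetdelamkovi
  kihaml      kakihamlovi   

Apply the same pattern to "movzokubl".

movzokublast

hefdofobl and bozbogl both end in -l yet inflect differently (hefdofoblast, boinzbogl), so the final letter is not what conditions the rule; the second-to-last letter is.
"movzokubl" has second-to-last letter 'b'. The stems whose second-to-last letter is 'b' (zelhehobz → zelhehobzast, gufposebz → gufposebzast, hefdofobl → hefdofoblast) add -ast.
The other patterns: stems whose second-to-last letter is 'g' insert -in- after the first vowel; stems whose second-to-last letter is 'm' add ka- … -ovi around the stem.
So movzokubl → movzokublast.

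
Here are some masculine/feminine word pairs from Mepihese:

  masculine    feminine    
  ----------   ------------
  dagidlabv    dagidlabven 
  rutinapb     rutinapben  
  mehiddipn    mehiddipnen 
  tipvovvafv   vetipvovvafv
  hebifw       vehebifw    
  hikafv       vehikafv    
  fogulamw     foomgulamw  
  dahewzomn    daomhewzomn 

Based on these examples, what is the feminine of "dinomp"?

dagidlabv and tipvovvafv both end in -v yet inflect differently (dagidlabven, vetipvovvafv), so the final letter is not what conditions the rule; the second-to-last letter is.
"dinomp" has second-to-last letter 'm'. The stems whose second-to-last letter is 'm' (fogulamw → foomgulamw, dahewzomn → daomhewzomn) insert -om- after the first vowel.
So dinomp → diomnomp.

diomnomp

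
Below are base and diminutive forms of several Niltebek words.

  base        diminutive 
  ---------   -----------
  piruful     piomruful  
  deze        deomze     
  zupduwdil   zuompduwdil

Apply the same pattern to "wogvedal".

Every pair shown (piruful → piomruful, deze → deomze, zupduwdil → zuompduwdil) follows the same rule: insert -om- after the first vowel.
So wogvedal → woomgvedal.

woomgvedal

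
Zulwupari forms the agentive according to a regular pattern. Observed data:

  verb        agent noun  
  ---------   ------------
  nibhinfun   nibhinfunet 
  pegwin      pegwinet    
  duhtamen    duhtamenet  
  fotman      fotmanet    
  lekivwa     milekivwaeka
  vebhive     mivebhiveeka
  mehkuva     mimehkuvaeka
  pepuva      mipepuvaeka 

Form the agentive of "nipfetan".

fotman and lekivwa both have last vowel 'a' yet inflect differently (fotmanet, milekivwaeka), so the last vowel is not what conditions the rule; whether the stem ends in a vowel or a consonant is.
"nipfetan" ends in a consonant. The stems ending in a consonant (nibhinfun → nibhinfunet, pegwin → pegwinet, duhtamen → duhtamenet) add -et.
So nipfetan → nipfetanet.

nipfetanet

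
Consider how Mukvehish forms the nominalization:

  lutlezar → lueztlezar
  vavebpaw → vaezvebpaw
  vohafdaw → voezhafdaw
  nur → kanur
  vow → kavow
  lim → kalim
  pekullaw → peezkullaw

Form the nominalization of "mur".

vow and pekullaw both end in -w yet inflect differently (kavow, peezkullaw), so the final letter is not what conditions the rule; the number of vowels is.
"mur" has 1 vowel. The stems with 1 vowel (lim → kalim, vow → kavow, nur → kanur) add the prefix ka-.
The other pattern: stems with 3 vowels insert -ez- after the first vowel.
So mur → kamur.

kamur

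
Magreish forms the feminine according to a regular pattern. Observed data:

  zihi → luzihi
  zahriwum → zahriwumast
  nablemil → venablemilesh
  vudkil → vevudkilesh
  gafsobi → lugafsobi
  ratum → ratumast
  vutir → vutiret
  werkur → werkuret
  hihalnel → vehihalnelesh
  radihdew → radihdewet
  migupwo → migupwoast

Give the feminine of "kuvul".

hihalnel and radihdew both have last vowel 'e' yet inflect differently (vehihalnelesh, radihdewet), so the last vowel is not what conditions the rule; the final letter is.
"kuvul" ends in -l. The stems ending in -l (nablemil → venablemilesh, vudkil → vevudkilesh, hihalnel → vehihalnelesh) add ve- … -esh around the stem.
The other patterns: stems ending in -r or -w add -et; stems ending in -i add the prefix lu-; stems ending in -m or -o add -ast.
So kuvul → vekuvulesh.

vekuvulesh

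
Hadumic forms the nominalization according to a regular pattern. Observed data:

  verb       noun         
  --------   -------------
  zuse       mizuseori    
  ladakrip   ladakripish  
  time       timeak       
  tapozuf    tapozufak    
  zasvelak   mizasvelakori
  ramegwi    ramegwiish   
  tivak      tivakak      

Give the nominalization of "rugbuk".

rugbukish

"rugbuk" begins with r-. The one such stem in the data (ramegwi → ramegwiish) adds -ish, so the same rule applies.
So rugbuk → rugbukish.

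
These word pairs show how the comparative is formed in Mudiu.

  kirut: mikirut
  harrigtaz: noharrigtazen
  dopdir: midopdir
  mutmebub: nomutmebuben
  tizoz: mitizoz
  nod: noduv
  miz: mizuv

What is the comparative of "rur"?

miz and tizoz both end in -z yet inflect differently (mizuv, mitizoz), so the final letter is not what conditions the rule; the number of vowels is.
"rur" has 1 vowel. The stems with 1 vowel (nod → noduv, miz → mizuv) add -uv.
So rur → ruruv.

ruruv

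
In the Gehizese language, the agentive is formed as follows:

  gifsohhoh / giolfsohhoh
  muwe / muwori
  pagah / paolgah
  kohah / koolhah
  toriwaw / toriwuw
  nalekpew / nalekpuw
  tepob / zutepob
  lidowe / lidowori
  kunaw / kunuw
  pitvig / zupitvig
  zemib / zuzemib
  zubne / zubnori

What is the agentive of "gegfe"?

gegfori

"gegfe" ends in -e. The stems ending in -e (lidowe → lidowori, zubne → zubnori, muwe → muwori) drop the final letter and add -ori.
The other patterns: stems ending in -w change the last vowel to 'u'; stems ending in -h insert -ol- after the first vowel; stems ending in -b or -g add the prefix zu-.
So gegfe → gegfori.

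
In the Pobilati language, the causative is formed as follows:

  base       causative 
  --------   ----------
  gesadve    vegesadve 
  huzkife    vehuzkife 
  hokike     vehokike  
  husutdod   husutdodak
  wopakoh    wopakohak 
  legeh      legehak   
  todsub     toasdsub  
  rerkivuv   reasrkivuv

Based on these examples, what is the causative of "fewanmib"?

feaswanmib

gesadve and legeh both have last vowel 'e' yet inflect differently (vegesadve, legehak), so the last vowel is not what conditions the rule; the final letter is.
"fewanmib" ends in -b. The one such stem in the data (todsub → toasdsub) inserts -as- after the first vowel (as does rerkivuv), so the same rule applies.
The other patterns: stems ending in -e add the prefix ve-; stems ending in -d or -h add -ak.
So fewanmib → feaswanmib.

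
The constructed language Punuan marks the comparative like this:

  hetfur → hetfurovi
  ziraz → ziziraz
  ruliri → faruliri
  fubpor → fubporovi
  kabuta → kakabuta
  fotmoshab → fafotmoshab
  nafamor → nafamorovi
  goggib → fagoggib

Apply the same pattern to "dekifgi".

fadekifgi

"dekifgi" ends in -i. The one such stem in the data (ruliri → faruliri) adds the prefix fa-, so the same rule applies.
So dekifgi → fadekifgi.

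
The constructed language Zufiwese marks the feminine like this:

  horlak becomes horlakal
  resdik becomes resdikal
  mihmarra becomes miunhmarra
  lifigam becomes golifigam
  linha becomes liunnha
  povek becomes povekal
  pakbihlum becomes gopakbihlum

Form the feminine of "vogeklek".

vogeklekal

mihmarra and horlak both have last vowel 'a' yet inflect differently (miunhmarra, horlakal), so the last vowel is not what conditions the rule; the final letter is.
"vogeklek" ends in -k. The stems ending in -k (povek → povekal, resdik → resdikal, horlak → horlakal) add -al.
So vogeklek → vogeklekal.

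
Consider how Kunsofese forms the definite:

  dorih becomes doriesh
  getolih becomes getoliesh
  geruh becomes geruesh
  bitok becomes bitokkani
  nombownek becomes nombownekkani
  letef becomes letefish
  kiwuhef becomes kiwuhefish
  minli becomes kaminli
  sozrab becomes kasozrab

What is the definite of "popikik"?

nombownek and letef both have last vowel 'e' yet inflect differently (nombownekkani, letefish), so the last vowel is not what conditions the rule; the final letter is.
"popikik" ends in -k. The stems ending in -k (bitok → bitokkani, nombownek → nombownekkani) double the final consonant and add -ani.
So popikik → popikikkani.

popikikkani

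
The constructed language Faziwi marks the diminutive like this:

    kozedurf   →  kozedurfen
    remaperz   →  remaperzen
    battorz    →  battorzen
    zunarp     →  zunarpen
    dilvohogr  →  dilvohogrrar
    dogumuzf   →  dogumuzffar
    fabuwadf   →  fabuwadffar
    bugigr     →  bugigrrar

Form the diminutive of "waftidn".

waftidnnar

kozedurf and dogumuzf both end in -f yet inflect differently (kozedurfen, dogumuzffar), so the final letter is not what conditions the rule; the second-to-last letter is.
"waftidn" has second-to-last letter 'd'. The one such stem in the data (fabuwadf → fabuwadffar) doubles the final consonant and adds -ar (as do dilvohogr, dogumuzf), so the same rule applies.
The other pattern: stems whose second-to-last letter is 'r' add -en.
So waftidn → waftidnnar.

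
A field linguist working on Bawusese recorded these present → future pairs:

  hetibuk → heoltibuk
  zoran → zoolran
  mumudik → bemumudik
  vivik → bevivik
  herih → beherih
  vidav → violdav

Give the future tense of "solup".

soollup

vivik and hetibuk both end in -k yet inflect differently (bevivik, heoltibuk), so the final letter is not what conditions the rule; the last vowel is.
"solup" has last vowel 'u'. The one such stem in the data (hetibuk → heoltibuk) inserts -ol- after the first vowel (as do vidav, zoran), so the same rule applies.
So solup → soollup.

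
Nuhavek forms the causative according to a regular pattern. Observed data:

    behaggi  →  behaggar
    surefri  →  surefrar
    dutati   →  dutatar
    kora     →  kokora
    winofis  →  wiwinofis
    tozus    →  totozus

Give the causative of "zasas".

"zasas" ends in -s. The stems ending in -s (winofis → wiwinofis, tozus → totozus) repeat the first consonant+vowel as a prefix.
The other pattern: stems ending in -i drop the final letter and add -ar.
So zasas → zazasas.

zazasas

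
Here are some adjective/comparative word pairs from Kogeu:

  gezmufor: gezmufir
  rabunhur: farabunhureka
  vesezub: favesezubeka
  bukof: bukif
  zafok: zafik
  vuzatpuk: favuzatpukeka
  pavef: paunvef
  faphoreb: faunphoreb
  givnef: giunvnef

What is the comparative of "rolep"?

givnef and bukof both end in -f yet inflect differently (giunvnef, bukif), so the final letter is not what conditions the rule; the last vowel is.
"rolep" has last vowel 'e'. The stems whose last vowel is 'e' (givnef → giunvnef, pavef → paunvef, faphoreb → faunphoreb) insert -un- after the first vowel.
So rolep → rounlep.

rounlep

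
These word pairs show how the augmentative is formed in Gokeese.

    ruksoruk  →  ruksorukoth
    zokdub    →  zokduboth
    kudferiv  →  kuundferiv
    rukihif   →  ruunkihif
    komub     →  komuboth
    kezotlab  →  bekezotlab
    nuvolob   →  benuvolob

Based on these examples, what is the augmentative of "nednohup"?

nednohupoth

komub and kezotlab both end in -b yet inflect differently (komuboth, bekezotlab), so the final letter is not what conditions the rule; the last vowel is.
"nednohup" has last vowel 'u'. The stems whose last vowel is 'u' (ruksoruk → ruksorukoth, komub → komuboth, zokdub → zokduboth) add -oth.
So nednohup → nednohupoth.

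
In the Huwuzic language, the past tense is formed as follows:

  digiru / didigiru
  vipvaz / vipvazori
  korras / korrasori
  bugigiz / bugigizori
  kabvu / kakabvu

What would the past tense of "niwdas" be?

"niwdas" ends in a consonant. The stems ending in a consonant (vipvaz → vipvazori, bugigiz → bugigizori, korras → korrasori) add -ori.
The other pattern: stems ending in a vowel repeat the first consonant+vowel as a prefix.
So niwdas → niwdasori.

niwdasori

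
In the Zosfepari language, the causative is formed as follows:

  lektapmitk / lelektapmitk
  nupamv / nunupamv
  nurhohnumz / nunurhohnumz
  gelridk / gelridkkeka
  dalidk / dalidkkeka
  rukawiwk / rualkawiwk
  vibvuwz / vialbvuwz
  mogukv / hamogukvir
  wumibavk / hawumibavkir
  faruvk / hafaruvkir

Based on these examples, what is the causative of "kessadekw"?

"kessadekw" has second-to-last letter 'k'. The one such stem in the data (mogukv → hamogukvir) adds ha- … -ir around the stem, so the same rule applies.
The other patterns: stems whose second-to-last letter is 'm' or 't' repeat the first consonant+vowel as a prefix; stems whose second-to-last letter is 'd' double the final consonant and add -eka; stems whose second-to-last letter is 'w' insert -al- after the first vowel.
So kessadekw → hakessadekwir.

hakessadekwir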